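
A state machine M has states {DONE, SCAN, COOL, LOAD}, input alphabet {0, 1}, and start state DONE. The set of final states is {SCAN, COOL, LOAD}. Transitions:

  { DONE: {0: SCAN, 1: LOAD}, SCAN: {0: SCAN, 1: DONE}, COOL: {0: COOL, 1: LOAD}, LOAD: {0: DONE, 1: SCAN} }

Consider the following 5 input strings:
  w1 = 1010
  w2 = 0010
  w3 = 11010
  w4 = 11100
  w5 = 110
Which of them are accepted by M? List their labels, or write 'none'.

w1: DONE → LOAD → DONE → LOAD → DONE  → end DONE, rejected
w2: DONE → SCAN → SCAN → DONE → SCAN  → end SCAN, accepted
w3: DONE → LOAD → SCAN → SCAN → DONE → SCAN  → end SCAN, accepted
w4: DONE → LOAD → SCAN → DONE → SCAN → SCAN  → end SCAN, accepted
w5: DONE → LOAD → SCAN → SCAN  → end SCAN, accepted

w2, w3, w4, w5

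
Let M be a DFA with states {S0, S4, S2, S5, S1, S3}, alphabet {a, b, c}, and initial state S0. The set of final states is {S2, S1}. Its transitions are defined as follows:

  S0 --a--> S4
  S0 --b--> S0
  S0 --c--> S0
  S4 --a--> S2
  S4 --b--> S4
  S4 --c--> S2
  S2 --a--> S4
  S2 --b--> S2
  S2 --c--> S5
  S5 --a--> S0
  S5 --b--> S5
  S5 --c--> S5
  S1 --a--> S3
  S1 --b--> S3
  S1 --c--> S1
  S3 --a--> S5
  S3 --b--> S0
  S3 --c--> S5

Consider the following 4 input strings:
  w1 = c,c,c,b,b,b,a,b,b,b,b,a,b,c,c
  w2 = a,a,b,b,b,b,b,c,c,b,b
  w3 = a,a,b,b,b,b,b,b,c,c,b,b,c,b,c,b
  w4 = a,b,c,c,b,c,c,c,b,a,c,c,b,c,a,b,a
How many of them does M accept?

1

w1:
  start at S0
  read 'c': S0 → S0
  read 'c': S0 → S0
  read 'c': S0 → S0
  read 'b': S0 → S0
  read 'b': S0 → S0
  read 'b': S0 → S0
  read 'a': S0 → S4
  read 'b': S4 → S4
  read 'b': S4 → S4
  read 'b': S4 → S4
  read 'b': S4 → S4
  read 'a': S4 → S2
  read 'b': S2 → S2
  read 'c': S2 → S5
  read 'c': S5 → S5
  end S5, rejected
w2:
  start at S0
  read 'a': S0 → S4
  read 'a': S4 → S2
  read 'b': S2 → S2
  read 'b': S2 → S2
  read 'b': S2 → S2
  read 'b': S2 → S2
  read 'b': S2 → S2
  read 'c': S2 → S5
  read 'c': S5 → S5
  read 'b': S5 → S5
  read 'b': S5 → S5
  end S5, rejected
w3:
  start at S0
  read 'a': S0 → S4
  read 'a': S4 → S2
  read 'b': S2 → S2
  read 'b': S2 → S2
  read 'b': S2 → S2
  read 'b': S2 → S2
  read 'b': S2 → S2
  read 'b': S2 → S2
  read 'c': S2 → S5
  read 'c': S5 → S5
  read 'b': S5 → S5
  read 'b': S5 → S5
  read 'c': S5 → S5
  read 'b': S5 → S5
  read 'c': S5 → S5
  read 'b': S5 → S5
  end S5, rejected
w4:
  start at S0
  read 'a': S0 → S4
  read 'b': S4 → S4
  read 'c': S4 → S2
  read 'c': S2 → S5
  read 'b': S5 → S5
  read 'c': S5 → S5
  read 'c': S5 → S5
  read 'c': S5 → S5
  read 'b': S5 → S5
  read 'a': S5 → S0
  read 'c': S0 → S0
  read 'c': S0 → S0
  read 'b': S0 → S0
  read 'c': S0 → S0
  read 'a': S0 → S4
  read 'b': S4 → S4
  read 'a': S4 → S2
  end S2, accepted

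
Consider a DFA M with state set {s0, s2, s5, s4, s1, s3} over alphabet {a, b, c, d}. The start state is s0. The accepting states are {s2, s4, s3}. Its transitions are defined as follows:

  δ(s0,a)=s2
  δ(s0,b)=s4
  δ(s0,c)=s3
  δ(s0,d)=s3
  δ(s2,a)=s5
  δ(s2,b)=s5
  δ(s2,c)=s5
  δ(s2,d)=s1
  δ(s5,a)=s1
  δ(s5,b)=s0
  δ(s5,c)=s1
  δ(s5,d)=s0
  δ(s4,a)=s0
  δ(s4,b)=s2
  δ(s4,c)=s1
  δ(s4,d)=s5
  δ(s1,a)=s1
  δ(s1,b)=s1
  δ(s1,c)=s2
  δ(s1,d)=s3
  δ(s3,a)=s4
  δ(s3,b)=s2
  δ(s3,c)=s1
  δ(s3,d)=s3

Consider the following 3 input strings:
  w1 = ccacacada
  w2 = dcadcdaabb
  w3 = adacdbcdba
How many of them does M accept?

2

w1: Trace: s0 -c-> s3 -c-> s1 -a-> s1 -c-> s2 -a-> s5 -c-> s1 -a-> s1 -d-> s3 -a-> s4  → end s4, accepted
w2: Trace: s0 -d-> s3 -c-> s1 -a-> s1 -d-> s3 -c-> s1 -d-> s3 -a-> s4 -a-> s0 -b-> s4 -b-> s2  → end s2, accepted
w3: Trace: s0 -a-> s2 -d-> s1 -a-> s1 -c-> s2 -d-> s1 -b-> s1 -c-> s2 -d-> s1 -b-> s1 -a-> s1  → end s1, rejected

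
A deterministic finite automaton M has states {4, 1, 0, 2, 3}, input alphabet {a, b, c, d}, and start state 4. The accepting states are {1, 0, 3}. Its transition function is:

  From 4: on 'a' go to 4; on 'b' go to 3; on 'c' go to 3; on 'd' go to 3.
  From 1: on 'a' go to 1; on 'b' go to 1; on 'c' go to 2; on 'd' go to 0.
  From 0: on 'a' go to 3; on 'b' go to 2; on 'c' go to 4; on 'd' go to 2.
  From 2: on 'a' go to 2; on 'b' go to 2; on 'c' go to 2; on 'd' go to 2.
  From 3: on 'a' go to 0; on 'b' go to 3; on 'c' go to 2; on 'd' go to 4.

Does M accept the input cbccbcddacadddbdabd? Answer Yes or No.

No

4 → 3 → 3 → 2 → 2 → 2 → 2 → 2 → 2 → 2 → 2 → 2 → 2 → 2 → 2 → 2 → 2 → 2 → 2 → 2
End state 2 is not accepting.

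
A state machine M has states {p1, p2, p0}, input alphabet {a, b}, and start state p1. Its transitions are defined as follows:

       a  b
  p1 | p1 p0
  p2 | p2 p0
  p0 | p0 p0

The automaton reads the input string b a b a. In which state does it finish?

p1 → p0 → p0 → p0 → p0

p0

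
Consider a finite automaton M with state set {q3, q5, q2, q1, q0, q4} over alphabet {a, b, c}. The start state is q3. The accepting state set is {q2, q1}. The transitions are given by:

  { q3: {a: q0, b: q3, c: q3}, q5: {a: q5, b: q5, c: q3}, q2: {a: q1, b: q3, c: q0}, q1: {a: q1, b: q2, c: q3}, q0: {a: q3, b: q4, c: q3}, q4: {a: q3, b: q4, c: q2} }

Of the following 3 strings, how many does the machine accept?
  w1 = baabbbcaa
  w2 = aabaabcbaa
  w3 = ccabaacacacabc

w1: Trace: q3 -b-> q3 -a-> q0 -a-> q3 -b-> q3 -b-> q3 -b-> q3 -c-> q3 -a-> q0 -a-> q3  → end q3, rejected
w2: Trace: q3 -a-> q0 -a-> q3 -b-> q3 -a-> q0 -a-> q3 -b-> q3 -c-> q3 -b-> q3 -a-> q0 -a-> q3  → end q3, rejected
w3: Trace: q3 -c-> q3 -c-> q3 -a-> q0 -b-> q4 -a-> q3 -a-> q0 -c-> q3 -a-> q0 -c-> q3 -a-> q0 -c-> q3 -a-> q0 -b-> q4 -c-> q2  → end q2, accepted

1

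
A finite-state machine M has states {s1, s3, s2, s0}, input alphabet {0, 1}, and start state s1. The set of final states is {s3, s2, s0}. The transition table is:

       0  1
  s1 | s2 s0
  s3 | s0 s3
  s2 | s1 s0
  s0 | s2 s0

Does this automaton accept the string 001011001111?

start at s1
read '0': s1 → s2
read '0': s2 → s1
read '1': s1 → s0
read '0': s0 → s2
read '1': s2 → s0
read '1': s0 → s0
read '0': s0 → s2
read '0': s2 → s1
read '1': s1 → s0
read '1': s0 → s0
read '1': s0 → s0
read '1': s0 → s0
End state s0 is accepting.

Yes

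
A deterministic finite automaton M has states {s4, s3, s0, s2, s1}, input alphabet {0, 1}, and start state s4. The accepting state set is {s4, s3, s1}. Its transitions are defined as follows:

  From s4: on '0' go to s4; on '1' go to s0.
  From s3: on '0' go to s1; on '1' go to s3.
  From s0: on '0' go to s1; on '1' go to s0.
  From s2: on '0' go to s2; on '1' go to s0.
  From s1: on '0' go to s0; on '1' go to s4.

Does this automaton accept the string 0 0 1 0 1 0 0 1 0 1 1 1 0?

Yes

start at s4
read '0': s4 → s4
read '0': s4 → s4
read '1': s4 → s0
read '0': s0 → s1
read '1': s1 → s4
read '0': s4 → s4
read '0': s4 → s4
read '1': s4 → s0
read '0': s0 → s1
read '1': s1 → s4
read '1': s4 → s0
read '1': s0 → s0
read '0': s0 → s1
End state s1 is accepting.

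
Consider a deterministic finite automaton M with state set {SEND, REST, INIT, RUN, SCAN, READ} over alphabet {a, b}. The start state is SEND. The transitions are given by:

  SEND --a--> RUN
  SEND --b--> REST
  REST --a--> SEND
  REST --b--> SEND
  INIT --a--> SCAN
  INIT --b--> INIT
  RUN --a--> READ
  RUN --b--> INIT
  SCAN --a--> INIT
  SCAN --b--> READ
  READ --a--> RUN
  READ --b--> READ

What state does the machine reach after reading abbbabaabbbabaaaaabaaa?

Trace: SEND -a-> RUN -b-> INIT -b-> INIT -b-> INIT -a-> SCAN -b-> READ -a-> RUN -a-> READ -b-> READ -b-> READ -b-> READ -a-> RUN -b-> INIT -a-> SCAN -a-> INIT -a-> SCAN -a-> INIT -a-> SCAN -b-> READ -a-> RUN -a-> READ -a-> RUN

RUN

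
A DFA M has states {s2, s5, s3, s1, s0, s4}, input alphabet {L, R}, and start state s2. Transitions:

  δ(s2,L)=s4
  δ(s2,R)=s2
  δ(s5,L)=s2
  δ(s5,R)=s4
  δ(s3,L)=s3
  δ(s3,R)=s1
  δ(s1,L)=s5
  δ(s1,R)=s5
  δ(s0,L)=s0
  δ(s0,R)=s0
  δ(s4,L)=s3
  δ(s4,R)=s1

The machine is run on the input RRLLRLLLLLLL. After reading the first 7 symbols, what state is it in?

s2

Trace: s2 -R-> s2 -R-> s2 -L-> s4 -L-> s3 -R-> s1 -L-> s5 -L-> s2
After 7 symbols: s2.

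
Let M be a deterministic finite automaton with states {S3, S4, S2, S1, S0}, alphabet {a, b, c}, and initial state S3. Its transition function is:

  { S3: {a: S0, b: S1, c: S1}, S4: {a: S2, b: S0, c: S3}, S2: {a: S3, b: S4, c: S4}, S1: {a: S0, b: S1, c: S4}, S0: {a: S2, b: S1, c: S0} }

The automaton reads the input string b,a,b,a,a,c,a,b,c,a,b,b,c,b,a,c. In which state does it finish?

S4

start at S3
read 'b': S3 → S1
read 'a': S1 → S0
read 'b': S0 → S1
read 'a': S1 → S0
read 'a': S0 → S2
read 'c': S2 → S4
read 'a': S4 → S2
read 'b': S2 → S4
read 'c': S4 → S3
read 'a': S3 → S0
read 'b': S0 → S1
read 'b': S1 → S1
read 'c': S1 → S4
read 'b': S4 → S0
read 'a': S0 → S2
read 'c': S2 → S4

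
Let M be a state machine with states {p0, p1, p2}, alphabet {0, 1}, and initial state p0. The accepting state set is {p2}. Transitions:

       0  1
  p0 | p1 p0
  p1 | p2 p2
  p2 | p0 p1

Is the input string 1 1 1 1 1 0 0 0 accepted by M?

start at p0
read '1': p0 → p0
read '1': p0 → p0
read '1': p0 → p0
read '1': p0 → p0
read '1': p0 → p0
read '0': p0 → p1
read '0': p1 → p2
read '0': p2 → p0
End state p0 is not accepting.

No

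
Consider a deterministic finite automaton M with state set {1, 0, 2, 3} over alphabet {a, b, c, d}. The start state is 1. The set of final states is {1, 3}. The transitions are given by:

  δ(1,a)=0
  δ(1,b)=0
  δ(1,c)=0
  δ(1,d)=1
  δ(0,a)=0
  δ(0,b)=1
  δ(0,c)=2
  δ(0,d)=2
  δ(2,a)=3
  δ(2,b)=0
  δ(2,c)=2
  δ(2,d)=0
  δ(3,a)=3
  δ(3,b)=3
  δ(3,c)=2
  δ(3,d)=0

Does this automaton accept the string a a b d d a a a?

No

Trace: 1 -a-> 0 -a-> 0 -b-> 1 -d-> 1 -d-> 1 -a-> 0 -a-> 0 -a-> 0
End state 0 is not accepting.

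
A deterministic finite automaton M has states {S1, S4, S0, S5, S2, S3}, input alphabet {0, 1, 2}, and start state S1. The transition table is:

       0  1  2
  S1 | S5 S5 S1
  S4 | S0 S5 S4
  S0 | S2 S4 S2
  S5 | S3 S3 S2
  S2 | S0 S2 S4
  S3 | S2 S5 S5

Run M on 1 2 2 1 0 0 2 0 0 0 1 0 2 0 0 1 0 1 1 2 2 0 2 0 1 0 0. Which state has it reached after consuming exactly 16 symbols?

S2

Trace: S1 -1-> S5 -2-> S2 -2-> S4 -1-> S5 -0-> S3 -0-> S2 -2-> S4 -0-> S0 -0-> S2 -0-> S0 -1-> S4 -0-> S0 -2-> S2 -0-> S0 -0-> S2 -1-> S2
After 16 symbols: S2.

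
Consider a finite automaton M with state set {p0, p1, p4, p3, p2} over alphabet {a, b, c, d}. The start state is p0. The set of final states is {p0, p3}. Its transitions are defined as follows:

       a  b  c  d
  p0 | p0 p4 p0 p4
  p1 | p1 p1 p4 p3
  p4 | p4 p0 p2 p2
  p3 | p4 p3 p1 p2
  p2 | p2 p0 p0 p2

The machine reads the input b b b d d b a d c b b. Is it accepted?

Trace: p0 -b-> p4 -b-> p0 -b-> p4 -d-> p2 -d-> p2 -b-> p0 -a-> p0 -d-> p4 -c-> p2 -b-> p0 -b-> p4
End state p4 is not accepting.

No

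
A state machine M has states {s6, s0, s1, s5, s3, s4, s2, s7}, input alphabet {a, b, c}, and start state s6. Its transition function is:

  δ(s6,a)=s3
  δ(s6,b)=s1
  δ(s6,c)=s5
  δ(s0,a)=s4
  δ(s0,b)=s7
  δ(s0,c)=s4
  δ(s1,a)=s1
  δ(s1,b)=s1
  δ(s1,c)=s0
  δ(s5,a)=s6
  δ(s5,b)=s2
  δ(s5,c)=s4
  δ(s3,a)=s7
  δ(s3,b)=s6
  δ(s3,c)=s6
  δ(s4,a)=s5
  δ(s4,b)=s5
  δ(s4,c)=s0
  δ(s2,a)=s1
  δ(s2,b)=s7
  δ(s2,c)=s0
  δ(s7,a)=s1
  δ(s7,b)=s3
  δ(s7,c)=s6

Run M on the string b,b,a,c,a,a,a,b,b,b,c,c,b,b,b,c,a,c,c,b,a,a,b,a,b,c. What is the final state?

Trace: s6 -b-> s1 -b-> s1 -a-> s1 -c-> s0 -a-> s4 -a-> s5 -a-> s6 -b-> s1 -b-> s1 -b-> s1 -c-> s0 -c-> s4 -b-> s5 -b-> s2 -b-> s7 -c-> s6 -a-> s3 -c-> s6 -c-> s5 -b-> s2 -a-> s1 -a-> s1 -b-> s1 -a-> s1 -b-> s1 -c-> s0

s0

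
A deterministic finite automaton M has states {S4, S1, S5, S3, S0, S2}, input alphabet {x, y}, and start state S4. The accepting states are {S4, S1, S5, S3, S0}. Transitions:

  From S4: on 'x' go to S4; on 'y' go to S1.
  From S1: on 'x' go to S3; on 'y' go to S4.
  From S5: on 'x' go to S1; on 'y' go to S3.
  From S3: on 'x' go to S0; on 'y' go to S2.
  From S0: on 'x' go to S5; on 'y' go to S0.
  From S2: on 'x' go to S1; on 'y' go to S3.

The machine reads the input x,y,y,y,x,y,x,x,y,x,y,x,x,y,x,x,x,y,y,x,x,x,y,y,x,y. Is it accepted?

Yes

Trace: S4 -x-> S4 -y-> S1 -y-> S4 -y-> S1 -x-> S3 -y-> S2 -x-> S1 -x-> S3 -y-> S2 -x-> S1 -y-> S4 -x-> S4 -x-> S4 -y-> S1 -x-> S3 -x-> S0 -x-> S5 -y-> S3 -y-> S2 -x-> S1 -x-> S3 -x-> S0 -y-> S0 -y-> S0 -x-> S5 -y-> S3
End state S3 is accepting.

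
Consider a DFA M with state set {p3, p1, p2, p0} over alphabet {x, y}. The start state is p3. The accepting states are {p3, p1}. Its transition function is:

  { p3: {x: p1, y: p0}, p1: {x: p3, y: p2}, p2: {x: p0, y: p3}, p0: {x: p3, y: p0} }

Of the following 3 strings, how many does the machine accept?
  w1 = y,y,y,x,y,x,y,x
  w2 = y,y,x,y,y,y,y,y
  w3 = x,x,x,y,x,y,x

2

w1: p3 → p0 → p0 → p0 → p3 → p0 → p3 → p0 → p3  → end p3, accepted
w2: p3 → p0 → p0 → p3 → p0 → p0 → p0 → p0 → p0  → end p0, rejected
w3: p3 → p1 → p3 → p1 → p2 → p0 → p0 → p3  → end p3, accepted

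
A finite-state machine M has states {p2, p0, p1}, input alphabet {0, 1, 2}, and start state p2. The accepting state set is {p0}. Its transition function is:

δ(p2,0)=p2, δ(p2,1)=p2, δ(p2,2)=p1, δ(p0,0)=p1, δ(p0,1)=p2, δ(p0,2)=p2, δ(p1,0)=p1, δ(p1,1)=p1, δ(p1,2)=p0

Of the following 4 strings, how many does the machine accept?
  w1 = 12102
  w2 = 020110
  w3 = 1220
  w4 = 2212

1

w1:
  start at p2
  read '1': p2 → p2
  read '2': p2 → p1
  read '1': p1 → p1
  read '0': p1 → p1
  read '2': p1 → p0
  end p0, accepted
w2:
  start at p2
  read '0': p2 → p2
  read '2': p2 → p1
  read '0': p1 → p1
  read '1': p1 → p1
  read '1': p1 → p1
  read '0': p1 → p1
  end p1, rejected
w3:
  start at p2
  read '1': p2 → p2
  read '2': p2 → p1
  read '2': p1 → p0
  read '0': p0 → p1
  end p1, rejected
w4:
  start at p2
  read '2': p2 → p1
  read '2': p1 → p0
  read '1': p0 → p2
  read '2': p2 → p1
  end p1, rejected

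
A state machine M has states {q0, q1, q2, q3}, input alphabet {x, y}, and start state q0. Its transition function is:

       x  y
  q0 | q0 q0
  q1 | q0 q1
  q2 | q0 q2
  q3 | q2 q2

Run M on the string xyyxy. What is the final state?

Trace: q0 -x-> q0 -y-> q0 -y-> q0 -x-> q0 -y-> q0

q0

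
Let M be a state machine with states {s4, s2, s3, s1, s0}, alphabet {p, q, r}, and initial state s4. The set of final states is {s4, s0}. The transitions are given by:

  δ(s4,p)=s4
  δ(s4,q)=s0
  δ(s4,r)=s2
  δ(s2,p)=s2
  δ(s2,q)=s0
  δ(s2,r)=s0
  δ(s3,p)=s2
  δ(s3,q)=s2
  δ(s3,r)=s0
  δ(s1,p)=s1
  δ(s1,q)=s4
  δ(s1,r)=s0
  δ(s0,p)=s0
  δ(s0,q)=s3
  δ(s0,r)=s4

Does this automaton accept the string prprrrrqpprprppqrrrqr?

Trace: s4 -p-> s4 -r-> s2 -p-> s2 -r-> s0 -r-> s4 -r-> s2 -r-> s0 -q-> s3 -p-> s2 -p-> s2 -r-> s0 -p-> s0 -r-> s4 -p-> s4 -p-> s4 -q-> s0 -r-> s4 -r-> s2 -r-> s0 -q-> s3 -r-> s0
End state s0 is accepting.

Yes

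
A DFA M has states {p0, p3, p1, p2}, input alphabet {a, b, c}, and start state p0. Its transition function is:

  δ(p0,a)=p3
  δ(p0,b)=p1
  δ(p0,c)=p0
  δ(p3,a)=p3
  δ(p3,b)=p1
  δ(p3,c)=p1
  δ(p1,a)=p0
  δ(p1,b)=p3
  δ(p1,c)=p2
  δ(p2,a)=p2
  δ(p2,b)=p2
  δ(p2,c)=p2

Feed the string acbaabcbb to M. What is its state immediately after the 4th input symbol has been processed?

Trace: p0 -a-> p3 -c-> p1 -b-> p3 -a-> p3
After 4 symbols: p3.

p3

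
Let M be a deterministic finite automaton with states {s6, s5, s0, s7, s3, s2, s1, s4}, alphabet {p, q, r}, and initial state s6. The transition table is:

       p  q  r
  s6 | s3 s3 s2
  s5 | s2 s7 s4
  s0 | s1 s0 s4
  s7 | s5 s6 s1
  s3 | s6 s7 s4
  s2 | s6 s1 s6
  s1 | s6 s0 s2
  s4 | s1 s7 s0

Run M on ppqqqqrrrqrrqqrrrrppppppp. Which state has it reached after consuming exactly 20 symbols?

Trace: s6 -p-> s3 -p-> s6 -q-> s3 -q-> s7 -q-> s6 -q-> s3 -r-> s4 -r-> s0 -r-> s4 -q-> s7 -r-> s1 -r-> s2 -q-> s1 -q-> s0 -r-> s4 -r-> s0 -r-> s4 -r-> s0 -p-> s1 -p-> s6
After 20 symbols: s6.

s6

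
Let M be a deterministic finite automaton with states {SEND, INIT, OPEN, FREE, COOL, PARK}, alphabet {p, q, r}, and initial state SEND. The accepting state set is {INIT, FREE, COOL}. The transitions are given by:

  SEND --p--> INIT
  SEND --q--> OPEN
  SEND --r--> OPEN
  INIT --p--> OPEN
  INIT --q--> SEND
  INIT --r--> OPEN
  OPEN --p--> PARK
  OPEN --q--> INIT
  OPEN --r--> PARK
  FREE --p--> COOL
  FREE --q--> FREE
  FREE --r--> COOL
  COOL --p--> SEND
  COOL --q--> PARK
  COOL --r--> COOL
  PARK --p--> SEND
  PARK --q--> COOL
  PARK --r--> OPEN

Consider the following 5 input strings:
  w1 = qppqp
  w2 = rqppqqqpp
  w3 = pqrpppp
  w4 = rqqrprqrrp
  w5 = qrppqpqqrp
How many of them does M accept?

1

w1: SEND → OPEN → PARK → SEND → OPEN → PARK  → end PARK, rejected
w2: SEND → OPEN → INIT → OPEN → PARK → COOL → PARK → COOL → SEND → INIT  → end INIT, accepted
w3: SEND → INIT → SEND → OPEN → PARK → SEND → INIT → OPEN  → end OPEN, rejected
w4: SEND → OPEN → INIT → SEND → OPEN → PARK → OPEN → INIT → OPEN → PARK → SEND  → end SEND, rejected
w5: SEND → OPEN → PARK → SEND → INIT → SEND → INIT → SEND → OPEN → PARK → SEND  → end SEND, rejected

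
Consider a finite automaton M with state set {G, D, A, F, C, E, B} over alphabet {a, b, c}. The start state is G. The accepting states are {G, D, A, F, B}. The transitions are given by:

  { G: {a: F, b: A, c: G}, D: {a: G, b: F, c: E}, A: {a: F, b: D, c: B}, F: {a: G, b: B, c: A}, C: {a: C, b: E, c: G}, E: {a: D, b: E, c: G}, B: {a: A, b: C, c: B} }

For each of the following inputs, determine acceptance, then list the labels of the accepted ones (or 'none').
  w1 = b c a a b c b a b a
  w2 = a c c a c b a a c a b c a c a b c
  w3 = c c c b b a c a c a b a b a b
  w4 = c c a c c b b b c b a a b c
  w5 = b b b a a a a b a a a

w1, w3, w4, w5

w1: G → A → B → A → F → B → B → C → C → E → D  → end D, accepted
w2: G → F → A → B → A → B → C → C → C → G → F → B → B → A → B → A → D → E  → end E, rejected
w3: G → G → G → G → A → D → G → G → F → A → F → B → A → D → G → A  → end A, accepted
w4: G → G → G → F → A → B → C → E → E → G → A → F → G → A → B  → end B, accepted
w5: G → A → D → F → G → F → G → F → B → A → F → G  → end G, accepted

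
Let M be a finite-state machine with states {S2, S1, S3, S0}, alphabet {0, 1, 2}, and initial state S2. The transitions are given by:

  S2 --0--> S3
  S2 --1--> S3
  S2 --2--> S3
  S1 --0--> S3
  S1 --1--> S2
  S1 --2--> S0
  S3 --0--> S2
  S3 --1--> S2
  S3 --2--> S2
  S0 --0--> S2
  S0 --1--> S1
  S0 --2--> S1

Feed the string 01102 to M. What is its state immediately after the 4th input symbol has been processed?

S2

S2 → S3 → S2 → S3 → S2
After 4 symbols: S2.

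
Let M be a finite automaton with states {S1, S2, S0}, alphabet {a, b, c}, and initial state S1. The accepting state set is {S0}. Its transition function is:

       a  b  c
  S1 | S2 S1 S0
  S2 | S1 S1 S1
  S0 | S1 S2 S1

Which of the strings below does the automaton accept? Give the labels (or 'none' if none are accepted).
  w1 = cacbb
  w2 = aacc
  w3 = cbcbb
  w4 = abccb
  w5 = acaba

none

w1:
  start at S1
  read 'c': S1 → S0
  read 'a': S0 → S1
  read 'c': S1 → S0
  read 'b': S0 → S2
  read 'b': S2 → S1
  end S1, rejected
w2:
  start at S1
  read 'a': S1 → S2
  read 'a': S2 → S1
  read 'c': S1 → S0
  read 'c': S0 → S1
  end S1, rejected
w3:
  start at S1
  read 'c': S1 → S0
  read 'b': S0 → S2
  read 'c': S2 → S1
  read 'b': S1 → S1
  read 'b': S1 → S1
  end S1, rejected
w4:
  start at S1
  read 'a': S1 → S2
  read 'b': S2 → S1
  read 'c': S1 → S0
  read 'c': S0 → S1
  read 'b': S1 → S1
  end S1, rejected
w5:
  start at S1
  read 'a': S1 → S2
  read 'c': S2 → S1
  read 'a': S1 → S2
  read 'b': S2 → S1
  read 'a': S1 → S2
  end S2, rejected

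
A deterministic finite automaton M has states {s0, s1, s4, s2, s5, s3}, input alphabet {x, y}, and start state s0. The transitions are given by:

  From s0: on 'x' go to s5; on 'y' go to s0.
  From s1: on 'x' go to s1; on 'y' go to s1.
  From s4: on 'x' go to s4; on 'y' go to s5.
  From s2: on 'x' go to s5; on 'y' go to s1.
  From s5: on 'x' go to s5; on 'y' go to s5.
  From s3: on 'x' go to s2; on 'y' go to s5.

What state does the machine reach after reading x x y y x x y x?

s5

Trace: s0 -x-> s5 -x-> s5 -y-> s5 -y-> s5 -x-> s5 -x-> s5 -y-> s5 -x-> s5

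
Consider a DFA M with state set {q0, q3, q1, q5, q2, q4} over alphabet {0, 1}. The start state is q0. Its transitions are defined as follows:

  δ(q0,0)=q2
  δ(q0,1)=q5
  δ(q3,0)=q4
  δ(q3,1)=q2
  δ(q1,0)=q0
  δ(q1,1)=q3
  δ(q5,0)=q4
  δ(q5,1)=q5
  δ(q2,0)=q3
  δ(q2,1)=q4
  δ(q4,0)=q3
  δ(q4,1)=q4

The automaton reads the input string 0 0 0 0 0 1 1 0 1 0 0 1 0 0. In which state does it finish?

q4

Trace: q0 -0-> q2 -0-> q3 -0-> q4 -0-> q3 -0-> q4 -1-> q4 -1-> q4 -0-> q3 -1-> q2 -0-> q3 -0-> q4 -1-> q4 -0-> q3 -0-> q4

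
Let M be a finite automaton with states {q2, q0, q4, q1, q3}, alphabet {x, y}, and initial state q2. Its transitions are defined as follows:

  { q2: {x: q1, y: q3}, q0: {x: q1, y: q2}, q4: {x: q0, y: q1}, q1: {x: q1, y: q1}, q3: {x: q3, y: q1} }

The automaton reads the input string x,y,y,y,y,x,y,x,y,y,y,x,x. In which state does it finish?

Trace: q2 -x-> q1 -y-> q1 -y-> q1 -y-> q1 -y-> q1 -x-> q1 -y-> q1 -x-> q1 -y-> q1 -y-> q1 -y-> q1 -x-> q1 -x-> q1

q1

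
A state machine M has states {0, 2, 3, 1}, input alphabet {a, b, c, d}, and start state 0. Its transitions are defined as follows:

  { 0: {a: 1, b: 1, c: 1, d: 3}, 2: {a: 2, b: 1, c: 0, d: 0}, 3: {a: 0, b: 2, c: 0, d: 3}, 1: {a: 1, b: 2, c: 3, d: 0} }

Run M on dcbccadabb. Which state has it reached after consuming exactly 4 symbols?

3

start at 0
read 'd': 0 → 3
read 'c': 3 → 0
read 'b': 0 → 1
read 'c': 1 → 3
After 4 symbols: 3.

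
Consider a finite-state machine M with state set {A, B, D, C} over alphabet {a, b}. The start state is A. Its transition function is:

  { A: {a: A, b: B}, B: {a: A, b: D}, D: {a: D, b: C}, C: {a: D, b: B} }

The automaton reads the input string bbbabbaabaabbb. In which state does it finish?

start at A
read 'b': A → B
read 'b': B → D
read 'b': D → C
read 'a': C → D
read 'b': D → C
read 'b': C → B
read 'a': B → A
read 'a': A → A
read 'b': A → B
read 'a': B → A
read 'a': A → A
read 'b': A → B
read 'b': B → D
read 'b': D → C

C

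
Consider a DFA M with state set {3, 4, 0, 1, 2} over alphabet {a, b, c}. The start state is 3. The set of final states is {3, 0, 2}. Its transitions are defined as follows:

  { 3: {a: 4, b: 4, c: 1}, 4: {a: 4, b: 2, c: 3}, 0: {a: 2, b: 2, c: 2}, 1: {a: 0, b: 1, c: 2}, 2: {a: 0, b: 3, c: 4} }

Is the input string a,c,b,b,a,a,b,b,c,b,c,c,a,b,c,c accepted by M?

3 → 4 → 3 → 4 → 2 → 0 → 2 → 3 → 4 → 3 → 4 → 3 → 1 → 0 → 2 → 4 → 3
End state 3 is accepting.

Yes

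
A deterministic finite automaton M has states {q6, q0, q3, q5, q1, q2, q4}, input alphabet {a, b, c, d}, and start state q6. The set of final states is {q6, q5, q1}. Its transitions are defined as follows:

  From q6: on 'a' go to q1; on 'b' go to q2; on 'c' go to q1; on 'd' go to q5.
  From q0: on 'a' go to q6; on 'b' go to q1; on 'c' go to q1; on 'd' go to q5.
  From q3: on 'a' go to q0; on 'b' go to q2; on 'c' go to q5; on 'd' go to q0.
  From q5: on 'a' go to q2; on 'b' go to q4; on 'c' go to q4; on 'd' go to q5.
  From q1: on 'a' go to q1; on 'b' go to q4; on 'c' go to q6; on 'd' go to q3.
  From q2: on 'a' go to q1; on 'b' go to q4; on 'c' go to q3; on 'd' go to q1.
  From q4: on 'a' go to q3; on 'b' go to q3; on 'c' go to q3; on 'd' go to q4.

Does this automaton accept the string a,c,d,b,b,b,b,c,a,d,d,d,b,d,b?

No

Trace: q6 -a-> q1 -c-> q6 -d-> q5 -b-> q4 -b-> q3 -b-> q2 -b-> q4 -c-> q3 -a-> q0 -d-> q5 -d-> q5 -d-> q5 -b-> q4 -d-> q4 -b-> q3
End state q3 is not accepting.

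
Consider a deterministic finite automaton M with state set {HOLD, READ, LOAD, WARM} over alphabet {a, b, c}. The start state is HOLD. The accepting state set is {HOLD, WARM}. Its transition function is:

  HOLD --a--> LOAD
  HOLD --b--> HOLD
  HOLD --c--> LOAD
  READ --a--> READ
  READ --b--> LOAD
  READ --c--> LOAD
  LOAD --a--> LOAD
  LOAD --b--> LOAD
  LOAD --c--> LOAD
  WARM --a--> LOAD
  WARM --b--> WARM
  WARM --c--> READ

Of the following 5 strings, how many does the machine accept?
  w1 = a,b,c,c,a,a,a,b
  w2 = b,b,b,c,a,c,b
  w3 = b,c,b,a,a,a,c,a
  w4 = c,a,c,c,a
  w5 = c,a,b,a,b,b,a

0

w1: HOLD → LOAD → LOAD → LOAD → LOAD → LOAD → LOAD → LOAD → LOAD  → end LOAD, rejected
w2: HOLD → HOLD → HOLD → HOLD → LOAD → LOAD → LOAD → LOAD  → end LOAD, rejected
w3: HOLD → HOLD → LOAD → LOAD → LOAD → LOAD → LOAD → LOAD → LOAD  → end LOAD, rejected
w4: HOLD → LOAD → LOAD → LOAD → LOAD → LOAD  → end LOAD, rejected
w5: HOLD → LOAD → LOAD → LOAD → LOAD → LOAD → LOAD → LOAD  → end LOAD, rejected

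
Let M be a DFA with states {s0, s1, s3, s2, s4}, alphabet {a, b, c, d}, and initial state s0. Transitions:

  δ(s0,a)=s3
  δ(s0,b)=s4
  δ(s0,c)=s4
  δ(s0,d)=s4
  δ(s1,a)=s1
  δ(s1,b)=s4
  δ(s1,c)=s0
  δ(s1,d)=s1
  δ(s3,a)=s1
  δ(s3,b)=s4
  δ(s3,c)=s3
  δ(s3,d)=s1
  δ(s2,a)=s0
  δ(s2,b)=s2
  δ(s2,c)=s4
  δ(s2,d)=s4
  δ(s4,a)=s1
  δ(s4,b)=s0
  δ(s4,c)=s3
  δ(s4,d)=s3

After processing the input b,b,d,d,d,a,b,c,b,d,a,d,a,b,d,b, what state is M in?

start at s0
read 'b': s0 → s4
read 'b': s4 → s0
read 'd': s0 → s4
read 'd': s4 → s3
read 'd': s3 → s1
read 'a': s1 → s1
read 'b': s1 → s4
read 'c': s4 → s3
read 'b': s3 → s4
read 'd': s4 → s3
read 'a': s3 → s1
read 'd': s1 → s1
read 'a': s1 → s1
read 'b': s1 → s4
read 'd': s4 → s3
read 'b': s3 → s4

s4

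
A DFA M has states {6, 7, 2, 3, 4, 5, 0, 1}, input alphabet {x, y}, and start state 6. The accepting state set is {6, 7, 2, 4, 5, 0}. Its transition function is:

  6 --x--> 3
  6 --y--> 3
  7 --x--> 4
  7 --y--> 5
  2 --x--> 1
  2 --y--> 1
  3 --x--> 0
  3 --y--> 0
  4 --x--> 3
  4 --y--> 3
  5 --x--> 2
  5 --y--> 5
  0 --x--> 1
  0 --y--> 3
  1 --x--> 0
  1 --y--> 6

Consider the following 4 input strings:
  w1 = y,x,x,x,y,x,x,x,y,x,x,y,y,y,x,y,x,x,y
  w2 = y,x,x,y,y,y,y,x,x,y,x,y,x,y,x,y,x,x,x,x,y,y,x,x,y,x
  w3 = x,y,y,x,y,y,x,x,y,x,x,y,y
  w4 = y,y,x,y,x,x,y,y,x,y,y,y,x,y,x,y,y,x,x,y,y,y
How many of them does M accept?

w1:
  start at 6
  read 'y': 6 → 3
  read 'x': 3 → 0
  read 'x': 0 → 1
  read 'x': 1 → 0
  read 'y': 0 → 3
  read 'x': 3 → 0
  read 'x': 0 → 1
  read 'x': 1 → 0
  read 'y': 0 → 3
  read 'x': 3 → 0
  read 'x': 0 → 1
  read 'y': 1 → 6
  read 'y': 6 → 3
  read 'y': 3 → 0
  read 'x': 0 → 1
  read 'y': 1 → 6
  read 'x': 6 → 3
  read 'x': 3 → 0
  read 'y': 0 → 3
  end 3, rejected
w2:
  start at 6
  read 'y': 6 → 3
  read 'x': 3 → 0
  read 'x': 0 → 1
  read 'y': 1 → 6
  read 'y': 6 → 3
  read 'y': 3 → 0
  read 'y': 0 → 3
  read 'x': 3 → 0
  read 'x': 0 → 1
  read 'y': 1 → 6
  read 'x': 6 → 3
  read 'y': 3 → 0
  read 'x': 0 → 1
  read 'y': 1 → 6
  read 'x': 6 → 3
  read 'y': 3 → 0
  read 'x': 0 → 1
  read 'x': 1 → 0
  read 'x': 0 → 1
  read 'x': 1 → 0
  read 'y': 0 → 3
  read 'y': 3 → 0
  read 'x': 0 → 1
  read 'x': 1 → 0
  read 'y': 0 → 3
  read 'x': 3 → 0
  end 0, accepted
w3:
  start at 6
  read 'x': 6 → 3
  read 'y': 3 → 0
  read 'y': 0 → 3
  read 'x': 3 → 0
  read 'y': 0 → 3
  read 'y': 3 → 0
  read 'x': 0 → 1
  read 'x': 1 → 0
  read 'y': 0 → 3
  read 'x': 3 → 0
  read 'x': 0 → 1
  read 'y': 1 → 6
  read 'y': 6 → 3
  end 3, rejected
w4:
  start at 6
  read 'y': 6 → 3
  read 'y': 3 → 0
  read 'x': 0 → 1
  read 'y': 1 → 6
  read 'x': 6 → 3
  read 'x': 3 → 0
  read 'y': 0 → 3
  read 'y': 3 → 0
  read 'x': 0 → 1
  read 'y': 1 → 6
  read 'y': 6 → 3
  read 'y': 3 → 0
  read 'x': 0 → 1
  read 'y': 1 → 6
  read 'x': 6 → 3
  read 'y': 3 → 0
  read 'y': 0 → 3
  read 'x': 3 → 0
  read 'x': 0 → 1
  read 'y': 1 → 6
  read 'y': 6 → 3
  read 'y': 3 → 0
  end 0, accepted

2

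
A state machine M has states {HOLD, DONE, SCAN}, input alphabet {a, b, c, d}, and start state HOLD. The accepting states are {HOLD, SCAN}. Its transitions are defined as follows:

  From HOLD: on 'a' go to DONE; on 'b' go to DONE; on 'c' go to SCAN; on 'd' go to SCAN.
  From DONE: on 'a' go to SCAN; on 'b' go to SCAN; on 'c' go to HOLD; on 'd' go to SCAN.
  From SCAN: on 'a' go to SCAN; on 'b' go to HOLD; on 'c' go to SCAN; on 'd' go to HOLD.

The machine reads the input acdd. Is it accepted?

start at HOLD
read 'a': HOLD → DONE
read 'c': DONE → HOLD
read 'd': HOLD → SCAN
read 'd': SCAN → HOLD
End state HOLD is accepting.

Yes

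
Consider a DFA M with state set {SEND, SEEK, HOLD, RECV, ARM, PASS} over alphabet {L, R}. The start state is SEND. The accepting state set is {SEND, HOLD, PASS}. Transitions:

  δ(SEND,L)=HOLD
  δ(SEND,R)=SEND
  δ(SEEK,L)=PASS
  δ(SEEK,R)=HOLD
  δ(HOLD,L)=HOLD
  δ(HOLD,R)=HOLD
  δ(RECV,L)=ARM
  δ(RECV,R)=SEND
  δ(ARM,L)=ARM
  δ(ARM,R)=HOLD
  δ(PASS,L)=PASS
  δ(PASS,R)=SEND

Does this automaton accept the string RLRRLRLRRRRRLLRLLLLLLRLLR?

Yes

SEND → SEND → HOLD → HOLD → HOLD → HOLD → HOLD → HOLD → HOLD → HOLD → HOLD → HOLD → HOLD → HOLD → HOLD → HOLD → HOLD → HOLD → HOLD → HOLD → HOLD → HOLD → HOLD → HOLD → HOLD → HOLD
End state HOLD is accepting.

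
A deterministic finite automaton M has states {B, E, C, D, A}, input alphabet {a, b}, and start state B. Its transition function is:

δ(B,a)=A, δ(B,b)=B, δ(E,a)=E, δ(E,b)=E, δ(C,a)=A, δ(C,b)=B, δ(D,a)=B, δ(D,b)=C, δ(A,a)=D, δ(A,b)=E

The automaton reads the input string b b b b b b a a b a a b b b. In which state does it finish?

start at B
read 'b': B → B
read 'b': B → B
read 'b': B → B
read 'b': B → B
read 'b': B → B
read 'b': B → B
read 'a': B → A
read 'a': A → D
read 'b': D → C
read 'a': C → A
read 'a': A → D
read 'b': D → C
read 'b': C → B
read 'b': B → B

B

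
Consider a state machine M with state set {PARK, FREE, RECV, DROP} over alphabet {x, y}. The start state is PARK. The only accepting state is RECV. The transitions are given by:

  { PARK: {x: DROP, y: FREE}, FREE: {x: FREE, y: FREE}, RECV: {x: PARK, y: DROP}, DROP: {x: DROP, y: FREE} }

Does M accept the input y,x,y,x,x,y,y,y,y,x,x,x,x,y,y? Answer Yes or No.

start at PARK
read 'y': PARK → FREE
read 'x': FREE → FREE
read 'y': FREE → FREE
read 'x': FREE → FREE
read 'x': FREE → FREE
read 'y': FREE → FREE
read 'y': FREE → FREE
read 'y': FREE → FREE
read 'y': FREE → FREE
read 'x': FREE → FREE
read 'x': FREE → FREE
read 'x': FREE → FREE
read 'x': FREE → FREE
read 'y': FREE → FREE
read 'y': FREE → FREE
End state FREE is not accepting.

No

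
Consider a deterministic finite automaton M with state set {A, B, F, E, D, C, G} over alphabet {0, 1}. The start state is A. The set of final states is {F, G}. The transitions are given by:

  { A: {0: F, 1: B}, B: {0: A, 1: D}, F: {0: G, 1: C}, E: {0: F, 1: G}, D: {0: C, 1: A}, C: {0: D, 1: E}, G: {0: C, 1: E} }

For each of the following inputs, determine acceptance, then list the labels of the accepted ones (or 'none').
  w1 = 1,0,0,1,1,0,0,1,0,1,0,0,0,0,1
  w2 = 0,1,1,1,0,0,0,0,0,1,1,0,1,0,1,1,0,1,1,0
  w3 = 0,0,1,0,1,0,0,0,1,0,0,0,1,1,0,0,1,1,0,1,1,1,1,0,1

w2

w1:
  start at A
  read '1': A → B
  read '0': B → A
  read '0': A → F
  read '1': F → C
  read '1': C → E
  read '0': E → F
  read '0': F → G
  read '1': G → E
  read '0': E → F
  read '1': F → C
  read '0': C → D
  read '0': D → C
  read '0': C → D
  read '0': D → C
  read '1': C → E
  end E, rejected
w2:
  start at A
  read '0': A → F
  read '1': F → C
  read '1': C → E
  read '1': E → G
  read '0': G → C
  read '0': C → D
  read '0': D → C
  read '0': C → D
  read '0': D → C
  read '1': C → E
  read '1': E → G
  read '0': G → C
  read '1': C → E
  read '0': E → F
  read '1': F → C
  read '1': C → E
  read '0': E → F
  read '1': F → C
  read '1': C → E
  read '0': E → F
  end F, accepted
w3:
  start at A
  read '0': A → F
  read '0': F → G
  read '1': G → E
  read '0': E → F
  read '1': F → C
  read '0': C → D
  read '0': D → C
  read '0': C → D
  read '1': D → A
  read '0': A → F
  read '0': F → G
  read '0': G → C
  read '1': C → E
  read '1': E → G
  read '0': G → C
  read '0': C → D
  read '1': D → A
  read '1': A → B
  read '0': B → A
  read '1': A → B
  read '1': B → D
  read '1': D → A
  read '1': A → B
  read '0': B → A
  read '1': A → B
  end B, rejected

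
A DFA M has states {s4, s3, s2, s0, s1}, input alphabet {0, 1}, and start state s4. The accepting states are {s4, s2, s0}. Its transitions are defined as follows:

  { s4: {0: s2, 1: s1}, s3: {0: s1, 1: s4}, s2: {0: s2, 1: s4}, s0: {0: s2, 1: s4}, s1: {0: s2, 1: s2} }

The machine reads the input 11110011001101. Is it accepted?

s4 → s1 → s2 → s4 → s1 → s2 → s2 → s4 → s1 → s2 → s2 → s4 → s1 → s2 → s4
End state s4 is accepting.

Yes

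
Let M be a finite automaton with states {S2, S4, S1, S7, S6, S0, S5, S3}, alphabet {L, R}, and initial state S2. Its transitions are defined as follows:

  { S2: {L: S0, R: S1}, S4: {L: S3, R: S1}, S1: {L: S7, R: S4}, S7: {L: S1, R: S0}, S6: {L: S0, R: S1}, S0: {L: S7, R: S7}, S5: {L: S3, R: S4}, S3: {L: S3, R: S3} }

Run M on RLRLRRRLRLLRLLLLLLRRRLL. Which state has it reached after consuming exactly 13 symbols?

Trace: S2 -R-> S1 -L-> S7 -R-> S0 -L-> S7 -R-> S0 -R-> S7 -R-> S0 -L-> S7 -R-> S0 -L-> S7 -L-> S1 -R-> S4 -L-> S3
After 13 symbols: S3.

S3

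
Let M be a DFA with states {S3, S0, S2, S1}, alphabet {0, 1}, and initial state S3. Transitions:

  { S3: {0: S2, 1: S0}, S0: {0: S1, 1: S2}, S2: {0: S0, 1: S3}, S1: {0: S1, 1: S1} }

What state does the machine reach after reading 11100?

start at S3
read '1': S3 → S0
read '1': S0 → S2
read '1': S2 → S3
read '0': S3 → S2
read '0': S2 → S0

S0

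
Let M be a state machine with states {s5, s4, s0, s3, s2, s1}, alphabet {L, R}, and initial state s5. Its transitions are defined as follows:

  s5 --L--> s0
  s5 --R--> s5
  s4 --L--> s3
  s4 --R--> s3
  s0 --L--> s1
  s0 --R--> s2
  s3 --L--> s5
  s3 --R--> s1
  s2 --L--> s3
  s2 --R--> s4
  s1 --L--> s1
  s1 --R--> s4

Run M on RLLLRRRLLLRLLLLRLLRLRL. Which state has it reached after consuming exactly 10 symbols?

s1

Trace: s5 -R-> s5 -L-> s0 -L-> s1 -L-> s1 -R-> s4 -R-> s3 -R-> s1 -L-> s1 -L-> s1 -L-> s1
After 10 symbols: s1.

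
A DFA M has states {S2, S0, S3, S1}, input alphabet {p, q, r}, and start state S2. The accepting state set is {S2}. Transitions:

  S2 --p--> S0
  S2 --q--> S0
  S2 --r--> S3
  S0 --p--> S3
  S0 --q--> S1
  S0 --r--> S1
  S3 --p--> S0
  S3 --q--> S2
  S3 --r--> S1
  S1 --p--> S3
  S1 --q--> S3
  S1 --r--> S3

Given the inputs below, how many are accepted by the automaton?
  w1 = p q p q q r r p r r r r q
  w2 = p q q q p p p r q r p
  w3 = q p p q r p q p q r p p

1

w1: S2 → S0 → S1 → S3 → S2 → S0 → S1 → S3 → S0 → S1 → S3 → S1 → S3 → S2  → end S2, accepted
w2: S2 → S0 → S1 → S3 → S2 → S0 → S3 → S0 → S1 → S3 → S1 → S3  → end S3, rejected
w3: S2 → S0 → S3 → S0 → S1 → S3 → S0 → S1 → S3 → S2 → S3 → S0 → S3  → end S3, rejected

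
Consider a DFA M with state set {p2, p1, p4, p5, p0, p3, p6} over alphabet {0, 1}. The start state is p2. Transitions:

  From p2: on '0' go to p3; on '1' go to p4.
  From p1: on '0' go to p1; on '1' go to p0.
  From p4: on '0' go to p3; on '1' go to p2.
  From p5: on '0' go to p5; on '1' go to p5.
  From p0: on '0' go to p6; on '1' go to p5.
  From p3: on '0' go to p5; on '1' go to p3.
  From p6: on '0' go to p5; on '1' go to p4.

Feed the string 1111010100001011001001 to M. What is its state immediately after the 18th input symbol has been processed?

p5

Trace: p2 -1-> p4 -1-> p2 -1-> p4 -1-> p2 -0-> p3 -1-> p3 -0-> p5 -1-> p5 -0-> p5 -0-> p5 -0-> p5 -0-> p5 -1-> p5 -0-> p5 -1-> p5 -1-> p5 -0-> p5 -0-> p5
After 18 symbols: p5.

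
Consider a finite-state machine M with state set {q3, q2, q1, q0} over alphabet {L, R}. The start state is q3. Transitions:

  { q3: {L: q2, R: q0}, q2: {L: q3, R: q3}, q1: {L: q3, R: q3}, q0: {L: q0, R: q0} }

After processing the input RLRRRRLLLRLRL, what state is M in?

q0

start at q3
read 'R': q3 → q0
read 'L': q0 → q0
read 'R': q0 → q0
read 'R': q0 → q0
read 'R': q0 → q0
read 'R': q0 → q0
read 'L': q0 → q0
read 'L': q0 → q0
read 'L': q0 → q0
read 'R': q0 → q0
read 'L': q0 → q0
read 'R': q0 → q0
read 'L': q0 → q0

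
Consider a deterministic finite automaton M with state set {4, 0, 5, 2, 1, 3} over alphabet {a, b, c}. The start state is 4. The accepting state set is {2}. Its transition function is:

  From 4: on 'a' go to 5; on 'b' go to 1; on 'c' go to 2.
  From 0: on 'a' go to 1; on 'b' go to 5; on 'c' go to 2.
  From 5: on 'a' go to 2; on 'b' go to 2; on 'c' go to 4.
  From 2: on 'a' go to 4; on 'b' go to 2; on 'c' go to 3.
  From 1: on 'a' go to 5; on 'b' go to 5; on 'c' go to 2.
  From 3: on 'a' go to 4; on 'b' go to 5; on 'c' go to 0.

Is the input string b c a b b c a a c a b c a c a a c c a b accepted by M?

No

start at 4
read 'b': 4 → 1
read 'c': 1 → 2
read 'a': 2 → 4
read 'b': 4 → 1
read 'b': 1 → 5
read 'c': 5 → 4
read 'a': 4 → 5
read 'a': 5 → 2
read 'c': 2 → 3
read 'a': 3 → 4
read 'b': 4 → 1
read 'c': 1 → 2
read 'a': 2 → 4
read 'c': 4 → 2
read 'a': 2 → 4
read 'a': 4 → 5
read 'c': 5 → 4
read 'c': 4 → 2
read 'a': 2 → 4
read 'b': 4 → 1
End state 1 is not accepting.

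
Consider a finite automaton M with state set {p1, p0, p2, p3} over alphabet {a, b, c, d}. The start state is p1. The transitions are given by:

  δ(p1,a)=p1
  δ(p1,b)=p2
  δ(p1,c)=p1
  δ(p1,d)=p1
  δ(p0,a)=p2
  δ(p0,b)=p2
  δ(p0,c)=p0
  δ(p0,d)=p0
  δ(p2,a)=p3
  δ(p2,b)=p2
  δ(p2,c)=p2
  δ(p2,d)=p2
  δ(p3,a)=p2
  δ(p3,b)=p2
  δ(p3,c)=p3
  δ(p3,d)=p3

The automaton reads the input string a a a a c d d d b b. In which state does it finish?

p1 → p1 → p1 → p1 → p1 → p1 → p1 → p1 → p1 → p2 → p2

p2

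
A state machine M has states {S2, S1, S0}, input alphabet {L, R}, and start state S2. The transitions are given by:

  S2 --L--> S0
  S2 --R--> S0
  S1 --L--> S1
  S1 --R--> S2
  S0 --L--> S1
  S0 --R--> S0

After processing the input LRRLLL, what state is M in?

S1

Trace: S2 -L-> S0 -R-> S0 -R-> S0 -L-> S1 -L-> S1 -L-> S1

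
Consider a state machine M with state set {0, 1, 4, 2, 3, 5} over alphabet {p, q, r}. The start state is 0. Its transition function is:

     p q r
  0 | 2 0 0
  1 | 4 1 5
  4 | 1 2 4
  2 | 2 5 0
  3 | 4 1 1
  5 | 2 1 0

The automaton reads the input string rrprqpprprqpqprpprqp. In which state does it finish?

0 → 0 → 0 → 2 → 0 → 0 → 2 → 2 → 0 → 2 → 0 → 0 → 2 → 5 → 2 → 0 → 2 → 2 → 0 → 0 → 2

2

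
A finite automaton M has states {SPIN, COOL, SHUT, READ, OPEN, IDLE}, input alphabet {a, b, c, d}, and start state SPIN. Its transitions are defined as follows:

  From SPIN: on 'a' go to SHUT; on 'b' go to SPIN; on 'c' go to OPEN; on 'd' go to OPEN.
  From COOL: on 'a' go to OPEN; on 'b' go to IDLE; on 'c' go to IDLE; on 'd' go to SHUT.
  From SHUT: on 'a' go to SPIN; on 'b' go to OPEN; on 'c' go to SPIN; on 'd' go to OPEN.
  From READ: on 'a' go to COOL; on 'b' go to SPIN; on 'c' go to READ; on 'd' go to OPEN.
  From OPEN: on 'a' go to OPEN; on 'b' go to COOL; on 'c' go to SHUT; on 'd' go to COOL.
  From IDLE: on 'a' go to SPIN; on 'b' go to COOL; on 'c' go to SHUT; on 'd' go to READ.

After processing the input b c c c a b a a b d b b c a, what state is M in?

SPIN → SPIN → OPEN → SHUT → SPIN → SHUT → OPEN → OPEN → OPEN → COOL → SHUT → OPEN → COOL → IDLE → SPIN

SPIN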